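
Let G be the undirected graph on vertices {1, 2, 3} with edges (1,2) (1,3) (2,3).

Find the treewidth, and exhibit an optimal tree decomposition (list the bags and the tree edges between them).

Treewidth 2.
One optimal decomposition is:
Bags: B1 = {1, 2, 3}
Tree: (single bag)

With just one bag of size 3, the width is 3 − 1 = 2, so tw(G) ≤ 2. Conversely, {1, 2, 3} is a clique of size 3, and the vertices of any clique must share a bag in every tree decomposition; so some bag has ≥ 3 vertices and tw(G) ≥ 2. Hence tw(G) = 2 exactly.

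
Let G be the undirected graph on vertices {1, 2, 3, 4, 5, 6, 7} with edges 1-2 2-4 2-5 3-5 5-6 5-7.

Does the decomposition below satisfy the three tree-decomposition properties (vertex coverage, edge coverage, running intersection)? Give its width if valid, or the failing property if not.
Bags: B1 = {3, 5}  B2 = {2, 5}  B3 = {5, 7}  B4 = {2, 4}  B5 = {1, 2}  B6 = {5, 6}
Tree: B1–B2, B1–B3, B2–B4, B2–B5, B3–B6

Every vertex of G appears in some bag (union = {1, 2, 3, 4, 5, 6, 7}); every edge is covered by a bag; and for each vertex v the set of bags containing v is connected in the bag tree. The decomposition is therefore valid. The largest bag has 2 vertices, so the width is 1.

Yes; width 1.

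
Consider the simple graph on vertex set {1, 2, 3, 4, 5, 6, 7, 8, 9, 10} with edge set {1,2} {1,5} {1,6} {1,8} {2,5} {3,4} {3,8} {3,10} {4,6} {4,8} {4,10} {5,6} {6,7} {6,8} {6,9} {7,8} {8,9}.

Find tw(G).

2

A width-2 tree decomposition is:
Bags: B1 = {1, 6, 8}  B2 = {6, 7, 8}  B3 = {4, 6, 8}  B4 = {3, 4, 8}  B5 = {1, 5, 6}  B6 = {6, 8, 9}  B7 = {1, 2, 5}  B8 = {3, 4, 10}
Tree: B1–B2, B1–B3, B3–B4, B1–B5, B2–B6, B5–B7, B4–B8
Every bag has size at most 3, so the width is 3 − 1 = 2 and tw(G) ≤ 2. On the other hand G contains the 3-clique {3, 4, 10}. A clique must lie in a single bag of any decomposition, so no decomposition can have width below 2. Therefore the treewidth is 2.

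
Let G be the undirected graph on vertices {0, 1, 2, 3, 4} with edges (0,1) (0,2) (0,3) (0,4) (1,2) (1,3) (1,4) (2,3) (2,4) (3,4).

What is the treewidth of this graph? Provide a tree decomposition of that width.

A single bag containing all 5 vertices is trivially a valid decomposition of width 4. For the lower bound, the 5 vertices {0, 1, 2, 3, 4} are pairwise adjacent, and any tree decomposition puts a clique entirely inside one bag — forcing width ≥ 4. Hence tw(G) = 4 exactly.

Treewidth 4.
One optimal decomposition is:
Bags: B1 = {0, 1, 2, 3, 4}
Tree: (single bag)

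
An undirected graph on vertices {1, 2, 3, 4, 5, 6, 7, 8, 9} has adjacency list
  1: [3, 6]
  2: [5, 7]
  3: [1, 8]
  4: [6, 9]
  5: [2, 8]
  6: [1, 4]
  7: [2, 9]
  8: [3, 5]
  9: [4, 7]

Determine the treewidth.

A width-2 tree decomposition is:
Bags: B1 = {1, 3, 6}  B2 = {3, 6, 8}  B3 = {5, 6, 8}  B4 = {2, 5, 6}  B5 = {2, 6, 7}  B6 = {6, 7, 9}  B7 = {4, 6, 9}
Tree: B1–B2, B2–B3, B3–B4, B4–B5, B5–B6, B6–B7
Each bag holds 3 vertices, so the decomposition has width 2, which upper-bounds the treewidth. The edges 6–1–3–8–5–2–7–9–4–6 form a cycle, so G is not a tree and its treewidth is at least 2. Therefore the treewidth is 2.

2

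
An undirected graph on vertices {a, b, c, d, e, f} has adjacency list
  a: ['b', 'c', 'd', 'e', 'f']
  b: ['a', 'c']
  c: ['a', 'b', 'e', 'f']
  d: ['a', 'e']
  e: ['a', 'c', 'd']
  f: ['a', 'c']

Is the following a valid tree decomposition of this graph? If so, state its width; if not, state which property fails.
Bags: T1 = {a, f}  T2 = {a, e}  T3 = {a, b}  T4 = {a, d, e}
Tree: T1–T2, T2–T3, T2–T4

A tree decomposition must satisfy three properties: every vertex lies in some bag; for every edge, both endpoints lie together in some bag; and for every vertex, the bags containing it form a connected subtree. Here vertex c appears in no bag, so the decomposition is invalid.

No — vertex c appears in no bag.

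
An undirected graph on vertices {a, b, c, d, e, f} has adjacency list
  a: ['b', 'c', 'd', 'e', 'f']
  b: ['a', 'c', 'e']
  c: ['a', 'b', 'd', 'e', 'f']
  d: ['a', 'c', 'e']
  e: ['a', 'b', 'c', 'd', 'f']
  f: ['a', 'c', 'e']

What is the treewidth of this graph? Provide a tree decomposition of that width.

Treewidth 3.
Bags: B1 = {a, b, c, e}  B2 = {a, c, e, f}  B3 = {a, c, d, e}
Tree: B1–B2, B2–B3

Every bag has size at most 4, so the width is 4 − 1 = 3 and tw(G) ≤ 3. On the other hand G contains the 4-clique {a, c, d, e}. A clique must lie in a single bag of any decomposition, so no decomposition can have width below 3. Combining the bounds, tw(G) = 3.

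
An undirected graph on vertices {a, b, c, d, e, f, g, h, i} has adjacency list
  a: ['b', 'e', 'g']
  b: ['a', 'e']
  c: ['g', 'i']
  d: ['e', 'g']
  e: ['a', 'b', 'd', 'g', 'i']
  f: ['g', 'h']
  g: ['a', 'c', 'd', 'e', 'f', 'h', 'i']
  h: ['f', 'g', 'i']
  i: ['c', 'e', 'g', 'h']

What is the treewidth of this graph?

A width-2 tree decomposition is:
Bags: B1 = {g, h, i}  B2 = {e, g, i}  B3 = {d, e, g}  B4 = {a, e, g}  B5 = {f, g, h}  B6 = {c, g, i}  B7 = {a, b, e}
Tree: B1–B2, B2–B3, B2–B4, B1–B5, B2–B6, B4–B7
The largest bag has 3 vertices, giving width 2; this decomposition certifies tw(G) ≤ 2. For the lower bound, the 3 vertices {d, e, g} are pairwise adjacent, and any tree decomposition puts a clique entirely inside one bag — forcing width ≥ 2. Therefore the treewidth is 2.

2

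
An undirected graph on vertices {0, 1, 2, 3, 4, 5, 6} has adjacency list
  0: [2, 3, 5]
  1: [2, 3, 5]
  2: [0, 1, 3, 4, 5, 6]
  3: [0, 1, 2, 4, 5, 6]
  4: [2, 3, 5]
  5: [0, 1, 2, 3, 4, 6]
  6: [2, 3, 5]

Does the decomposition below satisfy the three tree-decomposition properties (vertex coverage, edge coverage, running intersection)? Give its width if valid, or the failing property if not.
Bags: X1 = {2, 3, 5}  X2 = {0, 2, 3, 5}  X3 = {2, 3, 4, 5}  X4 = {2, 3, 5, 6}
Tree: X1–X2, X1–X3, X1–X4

No — vertex 1 appears in no bag.

A tree decomposition must satisfy three properties: every vertex lies in some bag; for every edge, both endpoints lie together in some bag; and for every vertex, the bags containing it form a connected subtree. Here vertex 1 appears in no bag, so the decomposition is invalid.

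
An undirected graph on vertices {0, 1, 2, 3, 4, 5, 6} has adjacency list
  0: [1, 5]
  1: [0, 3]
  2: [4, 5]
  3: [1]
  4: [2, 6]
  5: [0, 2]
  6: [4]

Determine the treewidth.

1

A width-1 tree decomposition is:
Bags: B1 = {4, 6}  B2 = {2, 4}  B3 = {2, 5}  B4 = {0, 5}  B5 = {0, 1}  B6 = {1, 3}
Tree: B1–B2, B2–B3, B3–B4, B4–B5, B5–B6
Each bag holds 2 vertices, so the decomposition has width 1, which upper-bounds the treewidth. Any graph with an edge has treewidth ≥ 1, and G has the edge 6–4. Combining the bounds, tw(G) = 1.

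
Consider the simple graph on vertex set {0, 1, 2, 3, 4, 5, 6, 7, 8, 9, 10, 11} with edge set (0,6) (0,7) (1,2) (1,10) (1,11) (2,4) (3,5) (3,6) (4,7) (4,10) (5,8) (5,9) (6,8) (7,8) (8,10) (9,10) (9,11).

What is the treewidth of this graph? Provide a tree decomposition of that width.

Treewidth 3.
One such decomposition:
Bags: B1 = {0, 3, 6, 7}  B2 = {3, 6, 7, 8}  B3 = {3, 5, 7, 8}  B4 = {4, 5, 7, 8}  B5 = {4, 5, 8, 10}  B6 = {4, 5, 9, 10}  B7 = {2, 4, 9, 10}  B8 = {1, 2, 9, 10}  B9 = {1, 2, 9, 11}
Tree: B1–B2, B2–B3, B3–B4, B4–B5, B5–B6, B6–B7, B7–B8, B8–B9

Every bag has size at most 4, so the width is 4 − 1 = 3 and tw(G) ≤ 3. For the lower bound: the 4 vertex sets {0,3,6}, {7}, {8}, {4,5,9,10} are disjoint, each induces a connected subgraph, and every pair is joined by at least one edge of G. Contracting each set to a single vertex therefore yields K_{4} as a minor, and since treewidth is minor-monotone, tw(G) ≥ tw(K_{4}) = 3. Hence tw(G) = 3 exactly.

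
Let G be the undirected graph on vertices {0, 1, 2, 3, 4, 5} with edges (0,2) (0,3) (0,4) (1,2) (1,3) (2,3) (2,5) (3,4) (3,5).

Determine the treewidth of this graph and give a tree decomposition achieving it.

Treewidth 2.
One such decomposition:
Bags: B1 = {0, 2, 3}  B2 = {0, 3, 4}  B3 = {2, 3, 5}  B4 = {1, 2, 3}
Tree: B1–B2, B1–B3, B1–B4

Every bag has size at most 3, so the width is 3 − 1 = 2 and tw(G) ≤ 2. Conversely, {0, 2, 3} is a clique of size 3, and the vertices of any clique must share a bag in every tree decomposition; so some bag has ≥ 3 vertices and tw(G) ≥ 2. Hence tw(G) = 2 exactly.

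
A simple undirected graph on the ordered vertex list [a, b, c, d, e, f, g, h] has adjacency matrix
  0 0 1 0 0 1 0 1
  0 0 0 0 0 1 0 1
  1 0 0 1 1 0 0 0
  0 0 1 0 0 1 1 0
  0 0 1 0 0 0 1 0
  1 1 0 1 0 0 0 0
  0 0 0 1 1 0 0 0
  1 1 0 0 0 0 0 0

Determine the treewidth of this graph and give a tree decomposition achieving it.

Each bag holds 3 vertices, so the decomposition has width 2, which upper-bounds the treewidth. The edges g–e–c–d–g form a cycle, so G is not a tree and its treewidth is at least 2. Hence tw(G) = 2 exactly.

Treewidth 2.
Bags: B1 = {d, e, g}  B2 = {c, d, e}  B3 = {c, d, f}  B4 = {a, c, f}  B5 = {a, b, f}  B6 = {a, b, h}
Tree: B1–B2, B2–B3, B3–B4, B4–B5, B5–B6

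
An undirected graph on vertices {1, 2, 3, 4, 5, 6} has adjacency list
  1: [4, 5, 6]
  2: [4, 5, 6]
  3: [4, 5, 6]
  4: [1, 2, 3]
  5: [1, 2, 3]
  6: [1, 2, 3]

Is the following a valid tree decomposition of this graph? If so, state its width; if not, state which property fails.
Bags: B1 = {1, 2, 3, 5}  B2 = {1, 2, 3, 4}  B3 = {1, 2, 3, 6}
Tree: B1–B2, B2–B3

Checking the three conditions: (i) the bags cover all of {1, 2, 3, 4, 5, 6}; (ii) for each edge, some bag contains both endpoints; (iii) the bags containing any fixed vertex form a subtree. All hold, so the decomposition is valid with width 4 − 1 = 3.

Yes; width 3.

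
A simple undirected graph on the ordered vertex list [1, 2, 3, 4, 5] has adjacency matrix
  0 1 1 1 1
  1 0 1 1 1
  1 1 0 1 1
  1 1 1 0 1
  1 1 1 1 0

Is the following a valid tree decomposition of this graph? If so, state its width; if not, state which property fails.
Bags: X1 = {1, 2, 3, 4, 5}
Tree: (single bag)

Vertex coverage: the bags together contain {1, 2, 3, 4, 5}, the full vertex set. Edge coverage: each edge of G has both endpoints in at least one bag. Running intersection: for every vertex, the bags containing it form a connected subtree. All three properties hold, so this is a valid tree decomposition of width max|bag| − 1 = 4, and hence tw(G) ≤ 4.

Yes; width 4.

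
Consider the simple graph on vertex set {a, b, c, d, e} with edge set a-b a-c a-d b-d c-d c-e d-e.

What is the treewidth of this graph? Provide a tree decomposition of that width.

Treewidth 2.
One such decomposition:
Bags: B1 = {a, c, d}  B2 = {a, b, d}  B3 = {c, d, e}
Tree: B1–B2, B1–B3

Every bag has size at most 3, so the width is 3 − 1 = 2 and tw(G) ≤ 2. Conversely, {c, d, e} is a clique of size 3, and the vertices of any clique must share a bag in every tree decomposition; so some bag has ≥ 3 vertices and tw(G) ≥ 2. Combining the bounds, tw(G) = 2.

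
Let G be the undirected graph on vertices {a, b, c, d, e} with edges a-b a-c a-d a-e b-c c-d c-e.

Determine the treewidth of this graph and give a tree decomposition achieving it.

Every bag has size at most 3, so the width is 3 − 1 = 2 and tw(G) ≤ 2. Conversely, {a, c, d} is a clique of size 3, and the vertices of any clique must share a bag in every tree decomposition; so some bag has ≥ 3 vertices and tw(G) ≥ 2. Combining the bounds, tw(G) = 2.

Treewidth 2.
One such decomposition:
Bags: B1 = {a, b, c}  B2 = {a, c, d}  B3 = {a, c, e}
Tree: B1–B2, B1–B3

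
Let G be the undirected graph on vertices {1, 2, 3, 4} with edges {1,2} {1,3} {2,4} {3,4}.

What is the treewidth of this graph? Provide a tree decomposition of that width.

Each bag holds 3 vertices, so the decomposition has width 2, which upper-bounds the treewidth. For the lower bound, G contains the cycle 1–2–4–3–1, so G is not a forest; only forests have treewidth ≤ 1, hence tw(G) ≥ 2. Hence tw(G) = 2 exactly.

Treewidth 2.
One optimal decomposition is:
Bags: B1 = {1, 2, 4}  B2 = {1, 3, 4}
Tree: B1–B2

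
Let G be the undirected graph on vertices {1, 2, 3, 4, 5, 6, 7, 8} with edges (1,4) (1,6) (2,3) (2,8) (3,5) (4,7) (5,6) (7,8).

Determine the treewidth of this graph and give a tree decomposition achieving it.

Treewidth 2.
One optimal decomposition is:
Bags: B1 = {1, 5, 6}  B2 = {1, 3, 5}  B3 = {1, 2, 3}  B4 = {1, 2, 8}  B5 = {1, 7, 8}  B6 = {1, 4, 7}
Tree: B1–B2, B2–B3, B3–B4, B4–B5, B5–B6

The largest bag has 3 vertices, giving width 2; this decomposition certifies tw(G) ≤ 2. Since 1–6–5–3–2–8–7–4–1 is a cycle in G, G is not acyclic. Forests are exactly the graphs of treewidth ≤ 1, so tw(G) ≥ 2. Combining the bounds, tw(G) = 2.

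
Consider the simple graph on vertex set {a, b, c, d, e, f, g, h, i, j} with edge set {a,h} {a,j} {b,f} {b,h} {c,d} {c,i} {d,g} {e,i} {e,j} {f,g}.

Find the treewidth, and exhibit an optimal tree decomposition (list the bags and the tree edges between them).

The largest bag has 3 vertices, giving width 2; this decomposition certifies tw(G) ≤ 2. Since d–g–f–b–h–a–j–e–i–c–d is a cycle in G, G is not acyclic. Forests are exactly the graphs of treewidth ≤ 1, so tw(G) ≥ 2. Combining the bounds, tw(G) = 2.

Treewidth 2.
One optimal decomposition is:
Bags: B1 = {d, f, g}  B2 = {b, d, f}  B3 = {b, d, h}  B4 = {a, d, h}  B5 = {a, d, j}  B6 = {d, e, j}  B7 = {d, e, i}  B8 = {c, d, i}
Tree: B1–B2, B2–B3, B3–B4, B4–B5, B5–B6, B6–B7, B7–B8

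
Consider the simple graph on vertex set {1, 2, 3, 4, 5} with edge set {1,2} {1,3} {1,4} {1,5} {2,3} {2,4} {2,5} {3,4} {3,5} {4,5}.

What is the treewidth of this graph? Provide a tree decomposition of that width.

Treewidth 4.
One such decomposition:
Bags: B1 = {1, 2, 3, 4, 5}
Tree: (single bag)

A single bag containing all 5 vertices is trivially a valid decomposition of width 4. On the other hand G contains the 5-clique {1, 2, 3, 4, 5}. A clique must lie in a single bag of any decomposition, so no decomposition can have width below 4. Combining the bounds, tw(G) = 4.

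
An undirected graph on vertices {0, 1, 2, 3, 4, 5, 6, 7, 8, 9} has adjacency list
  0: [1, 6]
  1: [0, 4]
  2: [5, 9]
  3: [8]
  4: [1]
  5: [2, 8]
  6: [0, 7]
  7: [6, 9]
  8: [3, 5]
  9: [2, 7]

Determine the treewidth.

A width-1 tree decomposition is:
Bags: B1 = {3, 8}  B2 = {5, 8}  B3 = {2, 5}  B4 = {2, 9}  B5 = {7, 9}  B6 = {6, 7}  B7 = {0, 6}  B8 = {0, 1}  B9 = {1, 4}
Tree: B1–B2, B2–B3, B3–B4, B4–B5, B5–B6, B6–B7, B7–B8, B8–B9
Every bag has size at most 2, so the width is 2 − 1 = 1 and tw(G) ≤ 1. G has an edge, so its treewidth is at least 1. Combining the bounds, tw(G) = 1.

1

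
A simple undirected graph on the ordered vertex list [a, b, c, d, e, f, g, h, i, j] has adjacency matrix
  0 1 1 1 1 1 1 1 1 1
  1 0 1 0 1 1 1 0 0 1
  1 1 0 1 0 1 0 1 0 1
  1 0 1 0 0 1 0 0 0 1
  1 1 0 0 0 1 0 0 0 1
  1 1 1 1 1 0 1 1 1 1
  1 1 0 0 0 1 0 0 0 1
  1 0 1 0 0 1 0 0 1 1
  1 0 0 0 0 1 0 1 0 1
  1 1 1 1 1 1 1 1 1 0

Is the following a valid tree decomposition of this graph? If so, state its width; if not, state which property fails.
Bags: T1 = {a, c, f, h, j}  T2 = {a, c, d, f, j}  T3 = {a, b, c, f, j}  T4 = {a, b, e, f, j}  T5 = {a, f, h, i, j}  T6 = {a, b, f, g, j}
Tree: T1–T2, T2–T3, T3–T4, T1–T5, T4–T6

Yes; width 4.

Every vertex of G appears in some bag (union = {a, b, c, d, e, f, g, h, i, j}); every edge is covered by a bag; and for each vertex v the set of bags containing v is connected in the bag tree. The decomposition is therefore valid. The largest bag has 5 vertices, so the width is 4.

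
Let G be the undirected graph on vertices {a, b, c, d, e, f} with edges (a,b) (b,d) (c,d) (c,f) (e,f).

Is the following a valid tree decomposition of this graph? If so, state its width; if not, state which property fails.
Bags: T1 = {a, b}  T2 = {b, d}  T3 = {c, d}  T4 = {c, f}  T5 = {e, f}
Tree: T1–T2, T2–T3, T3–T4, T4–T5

Yes; width 1.

Every vertex of G appears in some bag (union = {a, b, c, d, e, f}); every edge is covered by a bag; and for each vertex v the set of bags containing v is connected in the bag tree. The decomposition is therefore valid. The largest bag has 2 vertices, so the width is 1.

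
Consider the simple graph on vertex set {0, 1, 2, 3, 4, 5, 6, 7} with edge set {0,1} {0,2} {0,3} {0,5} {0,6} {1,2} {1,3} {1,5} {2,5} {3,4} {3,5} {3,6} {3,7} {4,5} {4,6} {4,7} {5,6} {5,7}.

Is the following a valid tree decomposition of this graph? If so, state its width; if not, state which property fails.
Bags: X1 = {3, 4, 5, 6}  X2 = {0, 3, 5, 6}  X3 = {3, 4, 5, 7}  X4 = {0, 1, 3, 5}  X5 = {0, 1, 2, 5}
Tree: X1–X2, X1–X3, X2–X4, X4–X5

Every vertex of G appears in some bag (union = {0, 1, 2, 3, 4, 5, 6, 7}); every edge is covered by a bag; and for each vertex v the set of bags containing v is connected in the bag tree. The decomposition is therefore valid. The largest bag has 4 vertices, so the width is 3.

Yes; width 3.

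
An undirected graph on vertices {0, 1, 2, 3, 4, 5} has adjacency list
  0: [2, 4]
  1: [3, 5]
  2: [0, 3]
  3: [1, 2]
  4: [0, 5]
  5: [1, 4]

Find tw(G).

A width-2 tree decomposition is:
Bags: B1 = {0, 2, 3}  B2 = {0, 3, 4}  B3 = {3, 4, 5}  B4 = {1, 3, 5}
Tree: B1–B2, B2–B3, B3–B4
Every bag has size at most 3, so the width is 3 − 1 = 2 and tw(G) ≤ 2. Since 3–2–0–4–5–1–3 is a cycle in G, G is not acyclic. Forests are exactly the graphs of treewidth ≤ 1, so tw(G) ≥ 2. Combining the bounds, tw(G) = 2.

2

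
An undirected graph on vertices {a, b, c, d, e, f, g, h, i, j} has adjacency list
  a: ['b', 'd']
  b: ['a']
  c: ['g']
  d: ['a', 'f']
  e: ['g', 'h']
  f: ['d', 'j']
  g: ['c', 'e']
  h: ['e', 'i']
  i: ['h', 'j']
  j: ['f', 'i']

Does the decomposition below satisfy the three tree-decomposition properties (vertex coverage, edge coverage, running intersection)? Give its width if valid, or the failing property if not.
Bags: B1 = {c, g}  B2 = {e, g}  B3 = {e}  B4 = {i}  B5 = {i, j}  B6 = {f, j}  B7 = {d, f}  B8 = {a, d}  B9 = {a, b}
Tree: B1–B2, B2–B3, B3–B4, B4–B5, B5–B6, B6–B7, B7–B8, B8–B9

A tree decomposition must satisfy three properties: every vertex lies in some bag; for every edge, both endpoints lie together in some bag; and for every vertex, the bags containing it form a connected subtree. Here vertex h appears in no bag, so the decomposition is invalid.

No — vertex h appears in no bag.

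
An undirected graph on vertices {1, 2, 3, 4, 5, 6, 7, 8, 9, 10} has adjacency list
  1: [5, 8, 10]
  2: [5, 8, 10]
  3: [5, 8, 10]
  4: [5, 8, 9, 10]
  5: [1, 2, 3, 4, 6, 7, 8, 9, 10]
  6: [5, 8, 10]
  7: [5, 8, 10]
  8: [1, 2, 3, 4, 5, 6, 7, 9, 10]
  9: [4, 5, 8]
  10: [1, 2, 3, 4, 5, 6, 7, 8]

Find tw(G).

3

A width-3 tree decomposition is:
Bags: B1 = {5, 6, 8, 10}  B2 = {5, 7, 8, 10}  B3 = {4, 5, 8, 10}  B4 = {3, 5, 8, 10}  B5 = {4, 5, 8, 9}  B6 = {1, 5, 8, 10}  B7 = {2, 5, 8, 10}
Tree: B1–B2, B2–B3, B3–B4, B3–B5, B2–B6, B1–B7
Every bag has size at most 4, so the width is 4 − 1 = 3 and tw(G) ≤ 3. For the lower bound, the 4 vertices {4, 5, 8, 9} are pairwise adjacent, and any tree decomposition puts a clique entirely inside one bag — forcing width ≥ 3. Combining the bounds, tw(G) = 3.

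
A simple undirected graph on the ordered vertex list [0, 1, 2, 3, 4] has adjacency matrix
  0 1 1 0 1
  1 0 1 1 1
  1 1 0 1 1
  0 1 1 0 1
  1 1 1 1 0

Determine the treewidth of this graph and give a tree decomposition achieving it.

Treewidth 3.
One such decomposition:
Bags: B1 = {1, 2, 3, 4}  B2 = {0, 1, 2, 4}
Tree: B1–B2

The largest bag has 4 vertices, giving width 3; this decomposition certifies tw(G) ≤ 3. Conversely, {0, 1, 2, 4} is a clique of size 4, and the vertices of any clique must share a bag in every tree decomposition; so some bag has ≥ 4 vertices and tw(G) ≥ 3. Therefore the treewidth is 3.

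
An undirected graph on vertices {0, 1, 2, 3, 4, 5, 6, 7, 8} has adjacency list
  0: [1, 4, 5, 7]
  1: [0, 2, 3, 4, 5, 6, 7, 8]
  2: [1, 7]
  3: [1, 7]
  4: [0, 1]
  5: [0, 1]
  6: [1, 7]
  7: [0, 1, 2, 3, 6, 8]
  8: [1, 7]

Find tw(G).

2

A width-2 tree decomposition is:
Bags: B1 = {0, 1, 5}  B2 = {0, 1, 4}  B3 = {0, 1, 7}  B4 = {1, 3, 7}  B5 = {1, 6, 7}  B6 = {1, 2, 7}  B7 = {1, 7, 8}
Tree: B1–B2, B2–B3, B3–B4, B3–B5, B4–B6, B5–B7
Each bag holds 3 vertices, so the decomposition has width 2, which upper-bounds the treewidth. On the other hand G contains the 3-clique {0, 1, 4}. A clique must lie in a single bag of any decomposition, so no decomposition can have width below 2. Hence tw(G) = 2 exactly.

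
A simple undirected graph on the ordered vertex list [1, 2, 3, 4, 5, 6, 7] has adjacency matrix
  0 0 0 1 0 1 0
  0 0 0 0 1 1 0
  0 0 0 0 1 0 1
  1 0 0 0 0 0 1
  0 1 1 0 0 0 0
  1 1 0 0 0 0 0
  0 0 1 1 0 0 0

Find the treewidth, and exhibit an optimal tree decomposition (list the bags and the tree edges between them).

Each bag holds 3 vertices, so the decomposition has width 2, which upper-bounds the treewidth. The edges 5–3–7–4–1–6–2–5 form a cycle, so G is not a tree and its treewidth is at least 2. The upper and lower bounds meet at 2, so that is the treewidth.

Treewidth 2.
One such decomposition:
Bags: B1 = {3, 5, 7}  B2 = {4, 5, 7}  B3 = {1, 4, 5}  B4 = {1, 5, 6}  B5 = {2, 5, 6}
Tree: B1–B2, B2–B3, B3–B4, B4–B5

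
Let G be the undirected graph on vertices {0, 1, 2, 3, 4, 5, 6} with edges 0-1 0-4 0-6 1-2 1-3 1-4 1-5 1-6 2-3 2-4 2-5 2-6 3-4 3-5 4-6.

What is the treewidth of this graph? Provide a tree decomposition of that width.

The largest bag has 4 vertices, giving width 3; this decomposition certifies tw(G) ≤ 3. For the lower bound, the 4 vertices {0, 1, 4, 6} are pairwise adjacent, and any tree decomposition puts a clique entirely inside one bag — forcing width ≥ 3. Therefore the treewidth is 3.

Treewidth 3.
One optimal decomposition is:
Bags: B1 = {1, 2, 4, 6}  B2 = {0, 1, 4, 6}  B3 = {1, 2, 3, 4}  B4 = {1, 2, 3, 5}
Tree: B1–B2, B1–B3, B3–B4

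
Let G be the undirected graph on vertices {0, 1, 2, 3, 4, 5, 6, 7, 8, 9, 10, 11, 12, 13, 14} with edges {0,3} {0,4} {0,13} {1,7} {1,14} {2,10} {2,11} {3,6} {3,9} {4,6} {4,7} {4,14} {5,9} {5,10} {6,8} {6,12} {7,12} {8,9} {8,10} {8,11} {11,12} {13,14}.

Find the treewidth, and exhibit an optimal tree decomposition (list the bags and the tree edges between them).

Treewidth 3.
Bags: B1 = {0, 1, 13, 14}  B2 = {0, 1, 4, 14}  B3 = {0, 1, 4, 7}  B4 = {0, 3, 4, 7}  B5 = {3, 4, 6, 7}  B6 = {3, 6, 7, 12}  B7 = {3, 6, 9, 12}  B8 = {6, 8, 9, 12}  B9 = {8, 9, 11, 12}  B10 = {5, 8, 9, 11}  B11 = {5, 8, 10, 11}  B12 = {2, 5, 10, 11}
Tree: B1–B2, B2–B3, B3–B4, B4–B5, B5–B6, B6–B7, B7–B8, B8–B9, B9–B10, B10–B11, B11–B12

Every bag has size at most 4, so the width is 4 − 1 = 3 and tw(G) ≤ 3. For the lower bound: the 4 vertex sets {1,13,14}, {0}, {4}, {3,6,7,12} are disjoint, each induces a connected subgraph, and every pair is joined by at least one edge of G. Contracting each set to a single vertex therefore yields K_{4} as a minor, and since treewidth is minor-monotone, tw(G) ≥ tw(K_{4}) = 3. Therefore the treewidth is 3.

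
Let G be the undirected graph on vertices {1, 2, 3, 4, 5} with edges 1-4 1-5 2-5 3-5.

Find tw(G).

A width-1 tree decomposition is:
Bags: B1 = {1, 5}  B2 = {1, 4}  B3 = {2, 5}  B4 = {3, 5}
Tree: B1–B2, B1–B3, B3–B4
The largest bag has 2 vertices, giving width 1; this decomposition certifies tw(G) ≤ 1. Since G has at least one edge (e.g. 1–5), it is not an edgeless graph, so tw(G) ≥ 1. Combining the bounds, tw(G) = 1.

1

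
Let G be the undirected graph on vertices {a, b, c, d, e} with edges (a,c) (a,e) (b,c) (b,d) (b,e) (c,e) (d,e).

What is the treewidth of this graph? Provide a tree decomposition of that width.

The largest bag has 3 vertices, giving width 2; this decomposition certifies tw(G) ≤ 2. On the other hand G contains the 3-clique {b, d, e}. A clique must lie in a single bag of any decomposition, so no decomposition can have width below 2. The upper and lower bounds meet at 2, so that is the treewidth.

Treewidth 2.
Bags: B1 = {b, c, e}  B2 = {a, c, e}  B3 = {b, d, e}
Tree: B1–B2, B1–B3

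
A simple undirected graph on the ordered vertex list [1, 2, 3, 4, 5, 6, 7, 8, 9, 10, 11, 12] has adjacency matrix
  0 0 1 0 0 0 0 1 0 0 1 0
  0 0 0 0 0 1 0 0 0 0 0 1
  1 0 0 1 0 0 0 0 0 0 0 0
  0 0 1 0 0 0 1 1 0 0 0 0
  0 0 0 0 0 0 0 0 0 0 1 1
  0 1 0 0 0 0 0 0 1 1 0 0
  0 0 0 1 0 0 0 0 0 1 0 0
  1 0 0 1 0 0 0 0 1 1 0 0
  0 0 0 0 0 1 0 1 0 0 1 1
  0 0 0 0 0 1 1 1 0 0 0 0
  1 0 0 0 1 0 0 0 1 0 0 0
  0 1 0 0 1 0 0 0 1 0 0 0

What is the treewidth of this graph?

A width-3 tree decomposition is:
Bags: B1 = {2, 5, 6, 12}  B2 = {5, 6, 9, 12}  B3 = {5, 6, 9, 11}  B4 = {6, 9, 10, 11}  B5 = {8, 9, 10, 11}  B6 = {1, 8, 10, 11}  B7 = {1, 7, 8, 10}  B8 = {1, 4, 7, 8}  B9 = {1, 3, 4, 7}
Tree: B1–B2, B2–B3, B3–B4, B4–B5, B5–B6, B6–B7, B7–B8, B8–B9
The largest bag has 4 vertices, giving width 3; this decomposition certifies tw(G) ≤ 3. For the lower bound: the 4 vertex sets {2,5,12}, {6}, {9}, {1,8,10,11} are disjoint, each induces a connected subgraph, and every pair is joined by at least one edge of G. Contracting each set to a single vertex therefore yields K_{4} as a minor, and since treewidth is minor-monotone, tw(G) ≥ tw(K_{4}) = 3. Hence tw(G) = 3 exactly.

3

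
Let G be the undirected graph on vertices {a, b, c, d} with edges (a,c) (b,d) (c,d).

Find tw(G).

A width-1 tree decomposition is:
Bags: B1 = {b, d}  B2 = {c, d}  B3 = {a, c}
Tree: B1–B2, B2–B3
Each bag holds 2 vertices, so the decomposition has width 1, which upper-bounds the treewidth. G has an edge, so its treewidth is at least 1. Combining the bounds, tw(G) = 1.

1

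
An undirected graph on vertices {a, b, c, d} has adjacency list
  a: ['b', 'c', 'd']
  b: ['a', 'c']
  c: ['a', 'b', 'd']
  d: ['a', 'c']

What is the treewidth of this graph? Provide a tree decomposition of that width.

Each bag holds 3 vertices, so the decomposition has width 2, which upper-bounds the treewidth. Conversely, {a, c, d} is a clique of size 3, and the vertices of any clique must share a bag in every tree decomposition; so some bag has ≥ 3 vertices and tw(G) ≥ 2. Hence tw(G) = 2 exactly.

Treewidth 2.
One optimal decomposition is:
Bags: B1 = {a, b, c}  B2 = {a, c, d}
Tree: B1–B2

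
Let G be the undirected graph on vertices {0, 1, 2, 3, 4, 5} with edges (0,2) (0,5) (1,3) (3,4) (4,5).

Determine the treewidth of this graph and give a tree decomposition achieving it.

Each bag holds 2 vertices, so the decomposition has width 1, which upper-bounds the treewidth. Since G has at least one edge (e.g. 2–0), it is not an edgeless graph, so tw(G) ≥ 1. The upper and lower bounds meet at 1, so that is the treewidth.

Treewidth 1.
One optimal decomposition is:
Bags: B1 = {0, 2}  B2 = {0, 5}  B3 = {4, 5}  B4 = {3, 4}  B5 = {1, 3}
Tree: B1–B2, B2–B3, B3–B4, B4–B5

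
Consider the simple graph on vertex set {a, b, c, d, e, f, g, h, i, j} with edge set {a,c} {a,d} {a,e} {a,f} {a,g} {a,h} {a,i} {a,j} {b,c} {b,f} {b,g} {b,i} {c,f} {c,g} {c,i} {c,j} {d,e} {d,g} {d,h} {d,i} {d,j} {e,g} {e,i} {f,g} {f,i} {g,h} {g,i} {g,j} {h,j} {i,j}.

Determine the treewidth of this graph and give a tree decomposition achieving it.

Treewidth 4.
One such decomposition:
Bags: B1 = {a, c, g, i, j}  B2 = {a, c, f, g, i}  B3 = {b, c, f, g, i}  B4 = {a, d, g, i, j}  B5 = {a, d, e, g, i}  B6 = {a, d, g, h, j}
Tree: B1–B2, B2–B3, B1–B4, B4–B5, B4–B6

Every bag has size at most 5, so the width is 5 − 1 = 4 and tw(G) ≤ 4. Conversely, {a, d, g, h, j} is a clique of size 5, and the vertices of any clique must share a bag in every tree decomposition; so some bag has ≥ 5 vertices and tw(G) ≥ 4. Combining the bounds, tw(G) = 4.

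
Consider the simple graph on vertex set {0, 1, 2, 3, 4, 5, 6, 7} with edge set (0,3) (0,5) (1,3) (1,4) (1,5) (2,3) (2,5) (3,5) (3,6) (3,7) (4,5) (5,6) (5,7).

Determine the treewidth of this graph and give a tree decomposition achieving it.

Treewidth 2.
One such decomposition:
Bags: B1 = {0, 3, 5}  B2 = {2, 3, 5}  B3 = {1, 3, 5}  B4 = {3, 5, 6}  B5 = {1, 4, 5}  B6 = {3, 5, 7}
Tree: B1–B2, B2–B3, B2–B4, B3–B5, B3–B6

The largest bag has 3 vertices, giving width 2; this decomposition certifies tw(G) ≤ 2. Conversely, {0, 3, 5} is a clique of size 3, and the vertices of any clique must share a bag in every tree decomposition; so some bag has ≥ 3 vertices and tw(G) ≥ 2. The upper and lower bounds meet at 2, so that is the treewidth.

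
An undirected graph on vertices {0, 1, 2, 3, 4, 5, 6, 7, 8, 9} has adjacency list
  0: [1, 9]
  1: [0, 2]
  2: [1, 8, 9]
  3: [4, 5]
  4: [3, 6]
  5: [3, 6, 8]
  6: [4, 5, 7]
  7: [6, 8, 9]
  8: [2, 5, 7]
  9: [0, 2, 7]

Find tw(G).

A width-2 tree decomposition is:
Bags: B1 = {3, 4, 6}  B2 = {3, 5, 6}  B3 = {5, 6, 7}  B4 = {5, 7, 8}  B5 = {7, 8, 9}  B6 = {2, 8, 9}  B7 = {0, 2, 9}  B8 = {0, 1, 2}
Tree: B1–B2, B2–B3, B3–B4, B4–B5, B5–B6, B6–B7, B7–B8
Each bag holds 3 vertices, so the decomposition has width 2, which upper-bounds the treewidth. For the lower bound, G contains the cycle 4–3–5–6–4, so G is not a forest; only forests have treewidth ≤ 1, hence tw(G) ≥ 2. The upper and lower bounds meet at 2, so that is the treewidth.

2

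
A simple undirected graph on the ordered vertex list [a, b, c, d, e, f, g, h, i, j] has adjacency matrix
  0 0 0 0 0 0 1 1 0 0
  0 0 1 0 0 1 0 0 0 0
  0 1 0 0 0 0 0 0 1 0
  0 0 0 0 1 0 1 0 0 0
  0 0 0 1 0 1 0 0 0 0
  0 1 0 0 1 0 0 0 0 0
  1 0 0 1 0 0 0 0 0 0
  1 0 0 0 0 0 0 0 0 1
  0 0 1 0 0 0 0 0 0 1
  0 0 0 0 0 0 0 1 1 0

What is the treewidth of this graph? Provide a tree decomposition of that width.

Treewidth 2.
One such decomposition:
Bags: B1 = {b, c, i}  B2 = {b, i, j}  B3 = {b, h, j}  B4 = {a, b, h}  B5 = {a, b, g}  B6 = {b, d, g}  B7 = {b, d, e}  B8 = {b, e, f}
Tree: B1–B2, B2–B3, B3–B4, B4–B5, B5–B6, B6–B7, B7–B8

Each bag holds 3 vertices, so the decomposition has width 2, which upper-bounds the treewidth. The edges b–c–i–j–h–a–g–d–e–f–b form a cycle, so G is not a tree and its treewidth is at least 2. Therefore the treewidth is 2.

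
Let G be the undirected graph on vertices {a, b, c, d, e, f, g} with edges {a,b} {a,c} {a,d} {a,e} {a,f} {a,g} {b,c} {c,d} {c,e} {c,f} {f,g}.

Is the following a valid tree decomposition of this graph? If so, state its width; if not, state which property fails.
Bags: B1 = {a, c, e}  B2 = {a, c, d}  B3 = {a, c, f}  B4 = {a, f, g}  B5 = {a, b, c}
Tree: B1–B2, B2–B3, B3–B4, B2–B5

Yes; width 2.

Every vertex of G appears in some bag (union = {a, b, c, d, e, f, g}); every edge is covered by a bag; and for each vertex v the set of bags containing v is connected in the bag tree. The decomposition is therefore valid. The largest bag has 3 vertices, so the width is 2.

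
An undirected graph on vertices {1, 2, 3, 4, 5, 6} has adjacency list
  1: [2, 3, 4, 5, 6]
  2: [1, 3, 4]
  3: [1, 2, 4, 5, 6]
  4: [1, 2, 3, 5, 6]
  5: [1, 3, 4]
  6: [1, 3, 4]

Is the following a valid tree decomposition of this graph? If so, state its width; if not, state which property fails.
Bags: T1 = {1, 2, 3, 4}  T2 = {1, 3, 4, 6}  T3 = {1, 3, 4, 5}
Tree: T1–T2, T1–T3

Vertex coverage: the bags together contain {1, 2, 3, 4, 5, 6}, the full vertex set. Edge coverage: each edge of G has both endpoints in at least one bag. Running intersection: for every vertex, the bags containing it form a connected subtree. All three properties hold, so this is a valid tree decomposition of width max|bag| − 1 = 3, and hence tw(G) ≤ 3.

Yes; width 3.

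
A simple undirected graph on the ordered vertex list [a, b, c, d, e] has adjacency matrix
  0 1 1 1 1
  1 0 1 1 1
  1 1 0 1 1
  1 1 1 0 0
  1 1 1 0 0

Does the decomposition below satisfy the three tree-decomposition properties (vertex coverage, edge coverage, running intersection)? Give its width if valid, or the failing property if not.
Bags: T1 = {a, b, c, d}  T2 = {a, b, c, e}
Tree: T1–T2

Vertex coverage: the bags together contain {a, b, c, d, e}, the full vertex set. Edge coverage: each edge of G has both endpoints in at least one bag. Running intersection: for every vertex, the bags containing it form a connected subtree. All three properties hold, so this is a valid tree decomposition of width max|bag| − 1 = 3, and hence tw(G) ≤ 3.

Yes; width 3.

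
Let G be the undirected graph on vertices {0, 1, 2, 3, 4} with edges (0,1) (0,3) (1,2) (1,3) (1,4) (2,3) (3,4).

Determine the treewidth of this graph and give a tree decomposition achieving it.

Treewidth 2.
One optimal decomposition is:
Bags: B1 = {0, 1, 3}  B2 = {1, 2, 3}  B3 = {1, 3, 4}
Tree: B1–B2, B2–B3

Each bag holds 3 vertices, so the decomposition has width 2, which upper-bounds the treewidth. Conversely, {0, 1, 3} is a clique of size 3, and the vertices of any clique must share a bag in every tree decomposition; so some bag has ≥ 3 vertices and tw(G) ≥ 2. Therefore the treewidth is 2.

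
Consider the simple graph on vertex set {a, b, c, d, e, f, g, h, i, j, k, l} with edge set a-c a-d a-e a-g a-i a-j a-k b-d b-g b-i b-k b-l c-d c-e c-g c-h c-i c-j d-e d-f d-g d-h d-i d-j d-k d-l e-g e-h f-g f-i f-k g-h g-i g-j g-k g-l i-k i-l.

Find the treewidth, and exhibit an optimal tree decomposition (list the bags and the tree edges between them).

Every bag has size at most 5, so the width is 5 − 1 = 4 and tw(G) ≤ 4. Conversely, {a, c, d, g, j} is a clique of size 5, and the vertices of any clique must share a bag in every tree decomposition; so some bag has ≥ 5 vertices and tw(G) ≥ 4. Therefore the treewidth is 4.

Treewidth 4.
Bags: B1 = {a, c, d, g, i}  B2 = {a, d, g, i, k}  B3 = {b, d, g, i, k}  B4 = {b, d, g, i, l}  B5 = {a, c, d, e, g}  B6 = {a, c, d, g, j}  B7 = {d, f, g, i, k}  B8 = {c, d, e, g, h}
Tree: B1–B2, B2–B3, B3–B4, B1–B5, B1–B6, B2–B7, B5–B8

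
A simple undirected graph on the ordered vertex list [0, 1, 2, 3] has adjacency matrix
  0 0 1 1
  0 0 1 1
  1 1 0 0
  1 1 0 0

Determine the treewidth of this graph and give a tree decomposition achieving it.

Treewidth 2.
One such decomposition:
Bags: B1 = {1, 2, 3}  B2 = {0, 2, 3}
Tree: B1–B2

The largest bag has 3 vertices, giving width 2; this decomposition certifies tw(G) ≤ 2. Since 2–1–3–0–2 is a cycle in G, G is not acyclic. Forests are exactly the graphs of treewidth ≤ 1, so tw(G) ≥ 2. The upper and lower bounds meet at 2, so that is the treewidth.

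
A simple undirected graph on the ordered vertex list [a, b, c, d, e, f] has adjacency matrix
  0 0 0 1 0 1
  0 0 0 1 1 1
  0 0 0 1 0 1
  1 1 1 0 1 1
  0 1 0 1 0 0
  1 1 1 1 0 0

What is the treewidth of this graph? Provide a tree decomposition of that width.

Treewidth 2.
One optimal decomposition is:
Bags: B1 = {c, d, f}  B2 = {b, d, f}  B3 = {a, d, f}  B4 = {b, d, e}
Tree: B1–B2, B1–B3, B2–B4

Each bag holds 3 vertices, so the decomposition has width 2, which upper-bounds the treewidth. On the other hand G contains the 3-clique {b, d, e}. A clique must lie in a single bag of any decomposition, so no decomposition can have width below 2. Hence tw(G) = 2 exactly.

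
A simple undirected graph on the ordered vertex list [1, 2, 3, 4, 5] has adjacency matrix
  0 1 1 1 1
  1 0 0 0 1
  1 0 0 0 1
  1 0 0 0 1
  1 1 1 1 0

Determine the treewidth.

A width-2 tree decomposition is:
Bags: B1 = {1, 2, 5}  B2 = {1, 3, 5}  B3 = {1, 4, 5}
Tree: B1–B2, B1–B3
Each bag holds 3 vertices, so the decomposition has width 2, which upper-bounds the treewidth. For the lower bound, the 3 vertices {1, 2, 5} are pairwise adjacent, and any tree decomposition puts a clique entirely inside one bag — forcing width ≥ 2. Therefore the treewidth is 2.

2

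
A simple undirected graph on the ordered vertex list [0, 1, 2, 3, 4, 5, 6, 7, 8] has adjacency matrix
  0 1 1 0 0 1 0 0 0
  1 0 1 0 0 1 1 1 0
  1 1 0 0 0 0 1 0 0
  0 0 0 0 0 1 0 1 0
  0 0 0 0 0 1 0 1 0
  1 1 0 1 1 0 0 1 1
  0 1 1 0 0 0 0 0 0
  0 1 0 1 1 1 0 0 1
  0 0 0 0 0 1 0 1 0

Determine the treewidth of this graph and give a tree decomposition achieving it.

Each bag holds 3 vertices, so the decomposition has width 2, which upper-bounds the treewidth. Conversely, {0, 1, 2} is a clique of size 3, and the vertices of any clique must share a bag in every tree decomposition; so some bag has ≥ 3 vertices and tw(G) ≥ 2. Hence tw(G) = 2 exactly.

Treewidth 2.
Bags: B1 = {1, 5, 7}  B2 = {3, 5, 7}  B3 = {4, 5, 7}  B4 = {5, 7, 8}  B5 = {0, 1, 5}  B6 = {0, 1, 2}  B7 = {1, 2, 6}
Tree: B1–B2, B1–B3, B2–B4, B1–B5, B5–B6, B6–B7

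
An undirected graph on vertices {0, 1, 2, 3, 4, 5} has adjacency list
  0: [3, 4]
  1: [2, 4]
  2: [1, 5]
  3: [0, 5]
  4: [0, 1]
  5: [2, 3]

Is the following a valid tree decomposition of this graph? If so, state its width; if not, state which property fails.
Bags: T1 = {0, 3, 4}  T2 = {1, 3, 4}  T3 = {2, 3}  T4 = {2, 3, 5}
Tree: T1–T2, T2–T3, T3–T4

No — edge (1,2) lies in no bag.

A tree decomposition must satisfy three properties: every vertex lies in some bag; for every edge, both endpoints lie together in some bag; and for every vertex, the bags containing it form a connected subtree. Here edge (1,2) lies in no bag, so the decomposition is invalid.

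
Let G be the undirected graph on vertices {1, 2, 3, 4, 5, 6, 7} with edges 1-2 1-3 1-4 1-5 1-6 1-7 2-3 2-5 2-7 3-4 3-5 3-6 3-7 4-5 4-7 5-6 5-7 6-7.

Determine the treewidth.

4

A width-4 tree decomposition is:
Bags: B1 = {1, 3, 4, 5, 7}  B2 = {1, 3, 5, 6, 7}  B3 = {1, 2, 3, 5, 7}
Tree: B1–B2, B2–B3
The largest bag has 5 vertices, giving width 4; this decomposition certifies tw(G) ≤ 4. On the other hand G contains the 5-clique {1, 2, 3, 5, 7}. A clique must lie in a single bag of any decomposition, so no decomposition can have width below 4. Therefore the treewidth is 4.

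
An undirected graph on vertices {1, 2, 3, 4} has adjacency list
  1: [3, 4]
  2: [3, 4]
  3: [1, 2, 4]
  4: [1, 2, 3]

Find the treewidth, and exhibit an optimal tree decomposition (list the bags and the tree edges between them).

Treewidth 2.
One such decomposition:
Bags: B1 = {1, 3, 4}  B2 = {2, 3, 4}
Tree: B1–B2

Every bag has size at most 3, so the width is 3 − 1 = 2 and tw(G) ≤ 2. On the other hand G contains the 3-clique {1, 3, 4}. A clique must lie in a single bag of any decomposition, so no decomposition can have width below 2. Therefore the treewidth is 2.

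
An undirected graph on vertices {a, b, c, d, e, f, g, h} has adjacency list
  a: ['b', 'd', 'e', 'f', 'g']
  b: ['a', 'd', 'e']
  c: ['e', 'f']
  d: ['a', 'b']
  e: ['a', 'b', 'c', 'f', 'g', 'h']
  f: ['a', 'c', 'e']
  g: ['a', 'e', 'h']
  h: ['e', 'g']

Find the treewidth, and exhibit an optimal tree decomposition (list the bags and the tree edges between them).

Treewidth 2.
Bags: B1 = {a, b, d}  B2 = {a, b, e}  B3 = {a, e, g}  B4 = {a, e, f}  B5 = {e, g, h}  B6 = {c, e, f}
Tree: B1–B2, B2–B3, B2–B4, B3–B5, B4–B6

The largest bag has 3 vertices, giving width 2; this decomposition certifies tw(G) ≤ 2. On the other hand G contains the 3-clique {a, b, d}. A clique must lie in a single bag of any decomposition, so no decomposition can have width below 2. The upper and lower bounds meet at 2, so that is the treewidth.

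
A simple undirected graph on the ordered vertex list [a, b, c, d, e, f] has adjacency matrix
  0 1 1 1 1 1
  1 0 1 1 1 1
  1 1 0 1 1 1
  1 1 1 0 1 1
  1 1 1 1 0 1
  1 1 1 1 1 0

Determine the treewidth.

A width-5 tree decomposition is:
Bags: B1 = {a, b, c, d, e, f}
Tree: (single bag)
With just one bag of size 6, the width is 6 − 1 = 5, so tw(G) ≤ 5. For the lower bound, the 6 vertices {a, b, c, d, e, f} are pairwise adjacent, and any tree decomposition puts a clique entirely inside one bag — forcing width ≥ 5. Combining the bounds, tw(G) = 5.

5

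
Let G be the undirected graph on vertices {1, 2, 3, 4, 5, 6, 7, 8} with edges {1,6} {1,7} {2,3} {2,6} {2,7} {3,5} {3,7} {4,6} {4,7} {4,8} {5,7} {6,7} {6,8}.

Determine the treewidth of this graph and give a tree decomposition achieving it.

Each bag holds 3 vertices, so the decomposition has width 2, which upper-bounds the treewidth. Conversely, {4, 6, 8} is a clique of size 3, and the vertices of any clique must share a bag in every tree decomposition; so some bag has ≥ 3 vertices and tw(G) ≥ 2. Therefore the treewidth is 2.

Treewidth 2.
One optimal decomposition is:
Bags: B1 = {2, 6, 7}  B2 = {2, 3, 7}  B3 = {3, 5, 7}  B4 = {1, 6, 7}  B5 = {4, 6, 7}  B6 = {4, 6, 8}
Tree: B1–B2, B2–B3, B1–B4, B4–B5, B5–B6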